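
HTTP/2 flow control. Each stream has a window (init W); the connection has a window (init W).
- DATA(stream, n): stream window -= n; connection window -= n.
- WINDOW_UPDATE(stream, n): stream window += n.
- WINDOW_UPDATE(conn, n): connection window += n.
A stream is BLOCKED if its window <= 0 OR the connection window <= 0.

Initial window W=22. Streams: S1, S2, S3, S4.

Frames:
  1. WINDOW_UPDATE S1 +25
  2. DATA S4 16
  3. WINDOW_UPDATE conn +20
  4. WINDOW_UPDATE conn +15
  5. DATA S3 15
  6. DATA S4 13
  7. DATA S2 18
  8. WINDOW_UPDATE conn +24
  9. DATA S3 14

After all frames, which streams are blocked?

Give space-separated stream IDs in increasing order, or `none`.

Op 1: conn=22 S1=47 S2=22 S3=22 S4=22 blocked=[]
Op 2: conn=6 S1=47 S2=22 S3=22 S4=6 blocked=[]
Op 3: conn=26 S1=47 S2=22 S3=22 S4=6 blocked=[]
Op 4: conn=41 S1=47 S2=22 S3=22 S4=6 blocked=[]
Op 5: conn=26 S1=47 S2=22 S3=7 S4=6 blocked=[]
Op 6: conn=13 S1=47 S2=22 S3=7 S4=-7 blocked=[4]
Op 7: conn=-5 S1=47 S2=4 S3=7 S4=-7 blocked=[1, 2, 3, 4]
Op 8: conn=19 S1=47 S2=4 S3=7 S4=-7 blocked=[4]
Op 9: conn=5 S1=47 S2=4 S3=-7 S4=-7 blocked=[3, 4]

Answer: S3 S4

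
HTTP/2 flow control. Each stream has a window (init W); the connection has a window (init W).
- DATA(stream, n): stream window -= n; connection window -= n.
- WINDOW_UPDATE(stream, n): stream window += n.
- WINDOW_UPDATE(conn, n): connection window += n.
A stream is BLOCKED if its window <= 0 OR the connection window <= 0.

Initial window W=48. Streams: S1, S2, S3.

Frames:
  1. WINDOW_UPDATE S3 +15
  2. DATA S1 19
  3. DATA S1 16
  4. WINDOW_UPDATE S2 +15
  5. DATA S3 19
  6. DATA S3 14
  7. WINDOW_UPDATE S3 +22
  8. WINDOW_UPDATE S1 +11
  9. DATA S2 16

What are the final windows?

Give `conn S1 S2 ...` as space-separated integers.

Op 1: conn=48 S1=48 S2=48 S3=63 blocked=[]
Op 2: conn=29 S1=29 S2=48 S3=63 blocked=[]
Op 3: conn=13 S1=13 S2=48 S3=63 blocked=[]
Op 4: conn=13 S1=13 S2=63 S3=63 blocked=[]
Op 5: conn=-6 S1=13 S2=63 S3=44 blocked=[1, 2, 3]
Op 6: conn=-20 S1=13 S2=63 S3=30 blocked=[1, 2, 3]
Op 7: conn=-20 S1=13 S2=63 S3=52 blocked=[1, 2, 3]
Op 8: conn=-20 S1=24 S2=63 S3=52 blocked=[1, 2, 3]
Op 9: conn=-36 S1=24 S2=47 S3=52 blocked=[1, 2, 3]

Answer: -36 24 47 52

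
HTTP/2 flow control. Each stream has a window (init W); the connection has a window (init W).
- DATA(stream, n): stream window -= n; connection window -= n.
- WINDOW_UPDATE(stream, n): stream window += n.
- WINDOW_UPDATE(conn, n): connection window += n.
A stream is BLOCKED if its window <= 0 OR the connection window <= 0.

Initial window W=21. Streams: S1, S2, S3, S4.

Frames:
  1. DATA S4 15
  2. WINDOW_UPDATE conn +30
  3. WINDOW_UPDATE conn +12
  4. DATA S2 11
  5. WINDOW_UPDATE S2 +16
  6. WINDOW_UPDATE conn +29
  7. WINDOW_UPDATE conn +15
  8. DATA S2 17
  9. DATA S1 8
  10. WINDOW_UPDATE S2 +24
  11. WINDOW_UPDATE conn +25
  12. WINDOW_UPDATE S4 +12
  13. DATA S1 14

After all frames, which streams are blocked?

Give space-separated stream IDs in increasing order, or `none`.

Answer: S1

Derivation:
Op 1: conn=6 S1=21 S2=21 S3=21 S4=6 blocked=[]
Op 2: conn=36 S1=21 S2=21 S3=21 S4=6 blocked=[]
Op 3: conn=48 S1=21 S2=21 S3=21 S4=6 blocked=[]
Op 4: conn=37 S1=21 S2=10 S3=21 S4=6 blocked=[]
Op 5: conn=37 S1=21 S2=26 S3=21 S4=6 blocked=[]
Op 6: conn=66 S1=21 S2=26 S3=21 S4=6 blocked=[]
Op 7: conn=81 S1=21 S2=26 S3=21 S4=6 blocked=[]
Op 8: conn=64 S1=21 S2=9 S3=21 S4=6 blocked=[]
Op 9: conn=56 S1=13 S2=9 S3=21 S4=6 blocked=[]
Op 10: conn=56 S1=13 S2=33 S3=21 S4=6 blocked=[]
Op 11: conn=81 S1=13 S2=33 S3=21 S4=6 blocked=[]
Op 12: conn=81 S1=13 S2=33 S3=21 S4=18 blocked=[]
Op 13: conn=67 S1=-1 S2=33 S3=21 S4=18 blocked=[1]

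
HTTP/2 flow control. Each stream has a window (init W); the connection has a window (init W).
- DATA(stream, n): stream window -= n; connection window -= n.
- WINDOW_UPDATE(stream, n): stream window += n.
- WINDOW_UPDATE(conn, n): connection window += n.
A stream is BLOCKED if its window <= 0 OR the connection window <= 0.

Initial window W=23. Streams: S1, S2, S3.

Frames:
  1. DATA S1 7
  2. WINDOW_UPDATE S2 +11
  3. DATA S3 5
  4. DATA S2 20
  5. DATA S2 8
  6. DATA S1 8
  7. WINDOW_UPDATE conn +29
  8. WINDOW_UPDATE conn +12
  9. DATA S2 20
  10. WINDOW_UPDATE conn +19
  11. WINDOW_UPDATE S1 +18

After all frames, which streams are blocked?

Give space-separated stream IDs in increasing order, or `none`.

Answer: S2

Derivation:
Op 1: conn=16 S1=16 S2=23 S3=23 blocked=[]
Op 2: conn=16 S1=16 S2=34 S3=23 blocked=[]
Op 3: conn=11 S1=16 S2=34 S3=18 blocked=[]
Op 4: conn=-9 S1=16 S2=14 S3=18 blocked=[1, 2, 3]
Op 5: conn=-17 S1=16 S2=6 S3=18 blocked=[1, 2, 3]
Op 6: conn=-25 S1=8 S2=6 S3=18 blocked=[1, 2, 3]
Op 7: conn=4 S1=8 S2=6 S3=18 blocked=[]
Op 8: conn=16 S1=8 S2=6 S3=18 blocked=[]
Op 9: conn=-4 S1=8 S2=-14 S3=18 blocked=[1, 2, 3]
Op 10: conn=15 S1=8 S2=-14 S3=18 blocked=[2]
Op 11: conn=15 S1=26 S2=-14 S3=18 blocked=[2]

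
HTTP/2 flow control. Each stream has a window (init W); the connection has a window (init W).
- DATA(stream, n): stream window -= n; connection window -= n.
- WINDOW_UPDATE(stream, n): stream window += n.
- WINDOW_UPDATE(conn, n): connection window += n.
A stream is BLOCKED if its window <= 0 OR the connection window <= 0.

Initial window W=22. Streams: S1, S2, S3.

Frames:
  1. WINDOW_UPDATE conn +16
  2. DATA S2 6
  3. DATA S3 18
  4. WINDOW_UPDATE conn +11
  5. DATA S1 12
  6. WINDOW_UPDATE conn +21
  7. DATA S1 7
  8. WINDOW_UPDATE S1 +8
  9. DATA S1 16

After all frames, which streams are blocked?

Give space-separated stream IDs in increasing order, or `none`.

Answer: S1

Derivation:
Op 1: conn=38 S1=22 S2=22 S3=22 blocked=[]
Op 2: conn=32 S1=22 S2=16 S3=22 blocked=[]
Op 3: conn=14 S1=22 S2=16 S3=4 blocked=[]
Op 4: conn=25 S1=22 S2=16 S3=4 blocked=[]
Op 5: conn=13 S1=10 S2=16 S3=4 blocked=[]
Op 6: conn=34 S1=10 S2=16 S3=4 blocked=[]
Op 7: conn=27 S1=3 S2=16 S3=4 blocked=[]
Op 8: conn=27 S1=11 S2=16 S3=4 blocked=[]
Op 9: conn=11 S1=-5 S2=16 S3=4 blocked=[1]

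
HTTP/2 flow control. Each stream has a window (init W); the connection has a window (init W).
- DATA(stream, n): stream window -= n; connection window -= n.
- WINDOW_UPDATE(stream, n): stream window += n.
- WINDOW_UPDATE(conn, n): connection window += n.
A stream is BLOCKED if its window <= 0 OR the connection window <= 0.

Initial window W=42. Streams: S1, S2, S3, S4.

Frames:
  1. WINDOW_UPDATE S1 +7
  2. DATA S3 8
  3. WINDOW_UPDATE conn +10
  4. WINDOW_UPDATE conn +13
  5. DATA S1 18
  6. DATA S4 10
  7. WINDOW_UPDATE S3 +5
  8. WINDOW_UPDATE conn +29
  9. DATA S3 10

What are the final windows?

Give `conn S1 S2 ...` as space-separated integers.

Op 1: conn=42 S1=49 S2=42 S3=42 S4=42 blocked=[]
Op 2: conn=34 S1=49 S2=42 S3=34 S4=42 blocked=[]
Op 3: conn=44 S1=49 S2=42 S3=34 S4=42 blocked=[]
Op 4: conn=57 S1=49 S2=42 S3=34 S4=42 blocked=[]
Op 5: conn=39 S1=31 S2=42 S3=34 S4=42 blocked=[]
Op 6: conn=29 S1=31 S2=42 S3=34 S4=32 blocked=[]
Op 7: conn=29 S1=31 S2=42 S3=39 S4=32 blocked=[]
Op 8: conn=58 S1=31 S2=42 S3=39 S4=32 blocked=[]
Op 9: conn=48 S1=31 S2=42 S3=29 S4=32 blocked=[]

Answer: 48 31 42 29 32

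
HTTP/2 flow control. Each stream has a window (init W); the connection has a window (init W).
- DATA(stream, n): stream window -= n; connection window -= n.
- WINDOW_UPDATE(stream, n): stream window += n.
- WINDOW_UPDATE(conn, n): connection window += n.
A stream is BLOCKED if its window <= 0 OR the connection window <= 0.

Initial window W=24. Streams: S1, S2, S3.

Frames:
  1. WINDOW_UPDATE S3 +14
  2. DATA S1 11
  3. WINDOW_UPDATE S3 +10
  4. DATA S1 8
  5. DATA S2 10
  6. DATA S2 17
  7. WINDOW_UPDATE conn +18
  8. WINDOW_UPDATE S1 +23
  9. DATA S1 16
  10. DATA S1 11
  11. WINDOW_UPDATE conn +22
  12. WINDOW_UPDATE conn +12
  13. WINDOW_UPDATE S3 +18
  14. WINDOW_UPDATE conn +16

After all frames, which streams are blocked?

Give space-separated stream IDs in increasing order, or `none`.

Op 1: conn=24 S1=24 S2=24 S3=38 blocked=[]
Op 2: conn=13 S1=13 S2=24 S3=38 blocked=[]
Op 3: conn=13 S1=13 S2=24 S3=48 blocked=[]
Op 4: conn=5 S1=5 S2=24 S3=48 blocked=[]
Op 5: conn=-5 S1=5 S2=14 S3=48 blocked=[1, 2, 3]
Op 6: conn=-22 S1=5 S2=-3 S3=48 blocked=[1, 2, 3]
Op 7: conn=-4 S1=5 S2=-3 S3=48 blocked=[1, 2, 3]
Op 8: conn=-4 S1=28 S2=-3 S3=48 blocked=[1, 2, 3]
Op 9: conn=-20 S1=12 S2=-3 S3=48 blocked=[1, 2, 3]
Op 10: conn=-31 S1=1 S2=-3 S3=48 blocked=[1, 2, 3]
Op 11: conn=-9 S1=1 S2=-3 S3=48 blocked=[1, 2, 3]
Op 12: conn=3 S1=1 S2=-3 S3=48 blocked=[2]
Op 13: conn=3 S1=1 S2=-3 S3=66 blocked=[2]
Op 14: conn=19 S1=1 S2=-3 S3=66 blocked=[2]

Answer: S2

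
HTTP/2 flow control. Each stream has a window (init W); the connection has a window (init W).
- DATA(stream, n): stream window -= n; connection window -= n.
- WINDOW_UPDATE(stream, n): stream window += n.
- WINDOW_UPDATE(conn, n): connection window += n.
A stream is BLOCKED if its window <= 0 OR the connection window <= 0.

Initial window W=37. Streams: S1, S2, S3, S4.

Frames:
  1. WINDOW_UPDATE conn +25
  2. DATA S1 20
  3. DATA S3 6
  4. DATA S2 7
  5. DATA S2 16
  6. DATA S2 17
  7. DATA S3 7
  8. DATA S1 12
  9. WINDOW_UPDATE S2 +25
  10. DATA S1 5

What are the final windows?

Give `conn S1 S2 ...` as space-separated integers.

Answer: -28 0 22 24 37

Derivation:
Op 1: conn=62 S1=37 S2=37 S3=37 S4=37 blocked=[]
Op 2: conn=42 S1=17 S2=37 S3=37 S4=37 blocked=[]
Op 3: conn=36 S1=17 S2=37 S3=31 S4=37 blocked=[]
Op 4: conn=29 S1=17 S2=30 S3=31 S4=37 blocked=[]
Op 5: conn=13 S1=17 S2=14 S3=31 S4=37 blocked=[]
Op 6: conn=-4 S1=17 S2=-3 S3=31 S4=37 blocked=[1, 2, 3, 4]
Op 7: conn=-11 S1=17 S2=-3 S3=24 S4=37 blocked=[1, 2, 3, 4]
Op 8: conn=-23 S1=5 S2=-3 S3=24 S4=37 blocked=[1, 2, 3, 4]
Op 9: conn=-23 S1=5 S2=22 S3=24 S4=37 blocked=[1, 2, 3, 4]
Op 10: conn=-28 S1=0 S2=22 S3=24 S4=37 blocked=[1, 2, 3, 4]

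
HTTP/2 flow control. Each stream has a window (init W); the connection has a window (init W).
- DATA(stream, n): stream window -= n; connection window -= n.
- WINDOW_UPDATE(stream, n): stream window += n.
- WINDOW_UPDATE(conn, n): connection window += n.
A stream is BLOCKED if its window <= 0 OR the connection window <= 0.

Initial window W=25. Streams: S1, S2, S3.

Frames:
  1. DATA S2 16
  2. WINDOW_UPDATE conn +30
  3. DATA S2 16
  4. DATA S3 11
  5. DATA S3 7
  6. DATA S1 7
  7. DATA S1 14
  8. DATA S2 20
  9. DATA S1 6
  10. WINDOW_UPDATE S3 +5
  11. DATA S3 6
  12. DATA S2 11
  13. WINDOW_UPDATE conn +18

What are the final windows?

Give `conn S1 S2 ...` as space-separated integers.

Answer: -41 -2 -38 6

Derivation:
Op 1: conn=9 S1=25 S2=9 S3=25 blocked=[]
Op 2: conn=39 S1=25 S2=9 S3=25 blocked=[]
Op 3: conn=23 S1=25 S2=-7 S3=25 blocked=[2]
Op 4: conn=12 S1=25 S2=-7 S3=14 blocked=[2]
Op 5: conn=5 S1=25 S2=-7 S3=7 blocked=[2]
Op 6: conn=-2 S1=18 S2=-7 S3=7 blocked=[1, 2, 3]
Op 7: conn=-16 S1=4 S2=-7 S3=7 blocked=[1, 2, 3]
Op 8: conn=-36 S1=4 S2=-27 S3=7 blocked=[1, 2, 3]
Op 9: conn=-42 S1=-2 S2=-27 S3=7 blocked=[1, 2, 3]
Op 10: conn=-42 S1=-2 S2=-27 S3=12 blocked=[1, 2, 3]
Op 11: conn=-48 S1=-2 S2=-27 S3=6 blocked=[1, 2, 3]
Op 12: conn=-59 S1=-2 S2=-38 S3=6 blocked=[1, 2, 3]
Op 13: conn=-41 S1=-2 S2=-38 S3=6 blocked=[1, 2, 3]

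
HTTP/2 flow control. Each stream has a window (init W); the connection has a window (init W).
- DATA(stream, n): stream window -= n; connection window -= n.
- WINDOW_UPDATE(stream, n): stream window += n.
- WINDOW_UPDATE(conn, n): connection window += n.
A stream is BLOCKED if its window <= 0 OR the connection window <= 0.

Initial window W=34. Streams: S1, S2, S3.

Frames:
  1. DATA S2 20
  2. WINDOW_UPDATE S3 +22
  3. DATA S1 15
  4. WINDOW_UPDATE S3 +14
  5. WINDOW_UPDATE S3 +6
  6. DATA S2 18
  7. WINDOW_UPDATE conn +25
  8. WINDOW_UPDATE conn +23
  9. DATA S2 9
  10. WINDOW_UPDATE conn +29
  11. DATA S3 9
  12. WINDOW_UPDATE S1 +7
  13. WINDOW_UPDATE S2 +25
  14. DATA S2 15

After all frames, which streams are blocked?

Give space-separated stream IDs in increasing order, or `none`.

Op 1: conn=14 S1=34 S2=14 S3=34 blocked=[]
Op 2: conn=14 S1=34 S2=14 S3=56 blocked=[]
Op 3: conn=-1 S1=19 S2=14 S3=56 blocked=[1, 2, 3]
Op 4: conn=-1 S1=19 S2=14 S3=70 blocked=[1, 2, 3]
Op 5: conn=-1 S1=19 S2=14 S3=76 blocked=[1, 2, 3]
Op 6: conn=-19 S1=19 S2=-4 S3=76 blocked=[1, 2, 3]
Op 7: conn=6 S1=19 S2=-4 S3=76 blocked=[2]
Op 8: conn=29 S1=19 S2=-4 S3=76 blocked=[2]
Op 9: conn=20 S1=19 S2=-13 S3=76 blocked=[2]
Op 10: conn=49 S1=19 S2=-13 S3=76 blocked=[2]
Op 11: conn=40 S1=19 S2=-13 S3=67 blocked=[2]
Op 12: conn=40 S1=26 S2=-13 S3=67 blocked=[2]
Op 13: conn=40 S1=26 S2=12 S3=67 blocked=[]
Op 14: conn=25 S1=26 S2=-3 S3=67 blocked=[2]

Answer: S2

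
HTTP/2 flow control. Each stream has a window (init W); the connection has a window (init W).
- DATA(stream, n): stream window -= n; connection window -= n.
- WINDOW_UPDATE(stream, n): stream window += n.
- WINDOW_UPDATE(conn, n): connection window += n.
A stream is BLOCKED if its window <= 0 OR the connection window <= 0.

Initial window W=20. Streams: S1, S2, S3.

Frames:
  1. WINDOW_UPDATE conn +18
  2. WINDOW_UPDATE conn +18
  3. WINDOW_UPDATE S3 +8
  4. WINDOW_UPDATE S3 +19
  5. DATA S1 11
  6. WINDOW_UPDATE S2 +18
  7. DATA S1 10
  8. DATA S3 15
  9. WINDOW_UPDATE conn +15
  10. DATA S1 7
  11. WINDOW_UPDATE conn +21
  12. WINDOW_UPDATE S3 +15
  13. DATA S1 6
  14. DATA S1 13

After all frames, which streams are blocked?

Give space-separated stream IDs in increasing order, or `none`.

Op 1: conn=38 S1=20 S2=20 S3=20 blocked=[]
Op 2: conn=56 S1=20 S2=20 S3=20 blocked=[]
Op 3: conn=56 S1=20 S2=20 S3=28 blocked=[]
Op 4: conn=56 S1=20 S2=20 S3=47 blocked=[]
Op 5: conn=45 S1=9 S2=20 S3=47 blocked=[]
Op 6: conn=45 S1=9 S2=38 S3=47 blocked=[]
Op 7: conn=35 S1=-1 S2=38 S3=47 blocked=[1]
Op 8: conn=20 S1=-1 S2=38 S3=32 blocked=[1]
Op 9: conn=35 S1=-1 S2=38 S3=32 blocked=[1]
Op 10: conn=28 S1=-8 S2=38 S3=32 blocked=[1]
Op 11: conn=49 S1=-8 S2=38 S3=32 blocked=[1]
Op 12: conn=49 S1=-8 S2=38 S3=47 blocked=[1]
Op 13: conn=43 S1=-14 S2=38 S3=47 blocked=[1]
Op 14: conn=30 S1=-27 S2=38 S3=47 blocked=[1]

Answer: S1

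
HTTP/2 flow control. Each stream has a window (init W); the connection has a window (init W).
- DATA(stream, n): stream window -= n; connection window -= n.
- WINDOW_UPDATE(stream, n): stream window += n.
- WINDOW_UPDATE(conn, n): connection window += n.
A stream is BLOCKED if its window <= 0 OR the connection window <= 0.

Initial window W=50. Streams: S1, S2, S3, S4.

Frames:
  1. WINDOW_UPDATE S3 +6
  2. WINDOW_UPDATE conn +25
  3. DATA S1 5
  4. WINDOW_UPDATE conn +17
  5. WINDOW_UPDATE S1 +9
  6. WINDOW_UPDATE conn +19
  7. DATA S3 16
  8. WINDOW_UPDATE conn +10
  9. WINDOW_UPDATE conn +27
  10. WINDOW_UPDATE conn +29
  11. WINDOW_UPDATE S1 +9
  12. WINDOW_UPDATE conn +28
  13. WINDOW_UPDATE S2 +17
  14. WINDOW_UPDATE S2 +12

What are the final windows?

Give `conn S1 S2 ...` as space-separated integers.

Op 1: conn=50 S1=50 S2=50 S3=56 S4=50 blocked=[]
Op 2: conn=75 S1=50 S2=50 S3=56 S4=50 blocked=[]
Op 3: conn=70 S1=45 S2=50 S3=56 S4=50 blocked=[]
Op 4: conn=87 S1=45 S2=50 S3=56 S4=50 blocked=[]
Op 5: conn=87 S1=54 S2=50 S3=56 S4=50 blocked=[]
Op 6: conn=106 S1=54 S2=50 S3=56 S4=50 blocked=[]
Op 7: conn=90 S1=54 S2=50 S3=40 S4=50 blocked=[]
Op 8: conn=100 S1=54 S2=50 S3=40 S4=50 blocked=[]
Op 9: conn=127 S1=54 S2=50 S3=40 S4=50 blocked=[]
Op 10: conn=156 S1=54 S2=50 S3=40 S4=50 blocked=[]
Op 11: conn=156 S1=63 S2=50 S3=40 S4=50 blocked=[]
Op 12: conn=184 S1=63 S2=50 S3=40 S4=50 blocked=[]
Op 13: conn=184 S1=63 S2=67 S3=40 S4=50 blocked=[]
Op 14: conn=184 S1=63 S2=79 S3=40 S4=50 blocked=[]

Answer: 184 63 79 40 50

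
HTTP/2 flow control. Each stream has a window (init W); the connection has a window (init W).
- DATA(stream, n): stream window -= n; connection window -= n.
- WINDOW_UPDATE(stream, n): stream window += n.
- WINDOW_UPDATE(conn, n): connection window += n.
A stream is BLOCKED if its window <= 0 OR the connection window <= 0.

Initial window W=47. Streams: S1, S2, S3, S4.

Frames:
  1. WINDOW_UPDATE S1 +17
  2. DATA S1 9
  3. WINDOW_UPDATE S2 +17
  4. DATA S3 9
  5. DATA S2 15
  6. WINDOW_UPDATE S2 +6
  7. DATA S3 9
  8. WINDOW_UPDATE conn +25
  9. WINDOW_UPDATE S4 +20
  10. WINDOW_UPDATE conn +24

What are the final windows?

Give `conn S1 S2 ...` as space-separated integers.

Answer: 54 55 55 29 67

Derivation:
Op 1: conn=47 S1=64 S2=47 S3=47 S4=47 blocked=[]
Op 2: conn=38 S1=55 S2=47 S3=47 S4=47 blocked=[]
Op 3: conn=38 S1=55 S2=64 S3=47 S4=47 blocked=[]
Op 4: conn=29 S1=55 S2=64 S3=38 S4=47 blocked=[]
Op 5: conn=14 S1=55 S2=49 S3=38 S4=47 blocked=[]
Op 6: conn=14 S1=55 S2=55 S3=38 S4=47 blocked=[]
Op 7: conn=5 S1=55 S2=55 S3=29 S4=47 blocked=[]
Op 8: conn=30 S1=55 S2=55 S3=29 S4=47 blocked=[]
Op 9: conn=30 S1=55 S2=55 S3=29 S4=67 blocked=[]
Op 10: conn=54 S1=55 S2=55 S3=29 S4=67 blocked=[]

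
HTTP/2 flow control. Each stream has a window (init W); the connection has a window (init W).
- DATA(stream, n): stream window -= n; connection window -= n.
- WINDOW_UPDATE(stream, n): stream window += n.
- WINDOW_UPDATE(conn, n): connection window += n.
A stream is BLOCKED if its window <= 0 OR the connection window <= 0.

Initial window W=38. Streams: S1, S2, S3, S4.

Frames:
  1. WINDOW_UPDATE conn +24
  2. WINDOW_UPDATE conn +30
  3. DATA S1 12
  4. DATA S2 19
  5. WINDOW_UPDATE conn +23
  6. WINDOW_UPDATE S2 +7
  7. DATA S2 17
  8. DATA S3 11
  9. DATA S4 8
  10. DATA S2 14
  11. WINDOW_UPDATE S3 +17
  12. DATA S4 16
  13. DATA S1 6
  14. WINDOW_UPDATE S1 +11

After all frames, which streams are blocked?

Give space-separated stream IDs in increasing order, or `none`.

Answer: S2

Derivation:
Op 1: conn=62 S1=38 S2=38 S3=38 S4=38 blocked=[]
Op 2: conn=92 S1=38 S2=38 S3=38 S4=38 blocked=[]
Op 3: conn=80 S1=26 S2=38 S3=38 S4=38 blocked=[]
Op 4: conn=61 S1=26 S2=19 S3=38 S4=38 blocked=[]
Op 5: conn=84 S1=26 S2=19 S3=38 S4=38 blocked=[]
Op 6: conn=84 S1=26 S2=26 S3=38 S4=38 blocked=[]
Op 7: conn=67 S1=26 S2=9 S3=38 S4=38 blocked=[]
Op 8: conn=56 S1=26 S2=9 S3=27 S4=38 blocked=[]
Op 9: conn=48 S1=26 S2=9 S3=27 S4=30 blocked=[]
Op 10: conn=34 S1=26 S2=-5 S3=27 S4=30 blocked=[2]
Op 11: conn=34 S1=26 S2=-5 S3=44 S4=30 blocked=[2]
Op 12: conn=18 S1=26 S2=-5 S3=44 S4=14 blocked=[2]
Op 13: conn=12 S1=20 S2=-5 S3=44 S4=14 blocked=[2]
Op 14: conn=12 S1=31 S2=-5 S3=44 S4=14 blocked=[2]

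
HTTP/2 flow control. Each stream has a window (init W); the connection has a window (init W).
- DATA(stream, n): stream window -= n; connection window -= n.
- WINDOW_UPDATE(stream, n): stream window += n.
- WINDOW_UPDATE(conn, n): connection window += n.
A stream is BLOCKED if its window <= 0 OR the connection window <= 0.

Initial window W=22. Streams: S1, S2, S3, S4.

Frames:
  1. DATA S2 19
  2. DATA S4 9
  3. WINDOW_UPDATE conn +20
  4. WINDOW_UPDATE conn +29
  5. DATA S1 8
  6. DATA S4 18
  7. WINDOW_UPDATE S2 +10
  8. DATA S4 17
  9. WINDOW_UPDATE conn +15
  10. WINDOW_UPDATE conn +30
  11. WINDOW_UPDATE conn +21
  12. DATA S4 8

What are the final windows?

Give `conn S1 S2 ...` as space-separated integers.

Op 1: conn=3 S1=22 S2=3 S3=22 S4=22 blocked=[]
Op 2: conn=-6 S1=22 S2=3 S3=22 S4=13 blocked=[1, 2, 3, 4]
Op 3: conn=14 S1=22 S2=3 S3=22 S4=13 blocked=[]
Op 4: conn=43 S1=22 S2=3 S3=22 S4=13 blocked=[]
Op 5: conn=35 S1=14 S2=3 S3=22 S4=13 blocked=[]
Op 6: conn=17 S1=14 S2=3 S3=22 S4=-5 blocked=[4]
Op 7: conn=17 S1=14 S2=13 S3=22 S4=-5 blocked=[4]
Op 8: conn=0 S1=14 S2=13 S3=22 S4=-22 blocked=[1, 2, 3, 4]
Op 9: conn=15 S1=14 S2=13 S3=22 S4=-22 blocked=[4]
Op 10: conn=45 S1=14 S2=13 S3=22 S4=-22 blocked=[4]
Op 11: conn=66 S1=14 S2=13 S3=22 S4=-22 blocked=[4]
Op 12: conn=58 S1=14 S2=13 S3=22 S4=-30 blocked=[4]

Answer: 58 14 13 22 -30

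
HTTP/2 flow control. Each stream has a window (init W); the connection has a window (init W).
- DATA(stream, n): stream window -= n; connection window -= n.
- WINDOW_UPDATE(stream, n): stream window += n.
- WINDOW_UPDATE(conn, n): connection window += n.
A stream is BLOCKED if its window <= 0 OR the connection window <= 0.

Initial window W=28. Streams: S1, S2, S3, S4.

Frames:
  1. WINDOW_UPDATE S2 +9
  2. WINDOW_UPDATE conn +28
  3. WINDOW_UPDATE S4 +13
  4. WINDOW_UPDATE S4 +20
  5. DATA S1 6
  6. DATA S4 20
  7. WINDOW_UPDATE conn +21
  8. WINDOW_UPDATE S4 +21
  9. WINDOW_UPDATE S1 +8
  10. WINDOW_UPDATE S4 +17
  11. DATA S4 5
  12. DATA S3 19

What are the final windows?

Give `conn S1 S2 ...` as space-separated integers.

Op 1: conn=28 S1=28 S2=37 S3=28 S4=28 blocked=[]
Op 2: conn=56 S1=28 S2=37 S3=28 S4=28 blocked=[]
Op 3: conn=56 S1=28 S2=37 S3=28 S4=41 blocked=[]
Op 4: conn=56 S1=28 S2=37 S3=28 S4=61 blocked=[]
Op 5: conn=50 S1=22 S2=37 S3=28 S4=61 blocked=[]
Op 6: conn=30 S1=22 S2=37 S3=28 S4=41 blocked=[]
Op 7: conn=51 S1=22 S2=37 S3=28 S4=41 blocked=[]
Op 8: conn=51 S1=22 S2=37 S3=28 S4=62 blocked=[]
Op 9: conn=51 S1=30 S2=37 S3=28 S4=62 blocked=[]
Op 10: conn=51 S1=30 S2=37 S3=28 S4=79 blocked=[]
Op 11: conn=46 S1=30 S2=37 S3=28 S4=74 blocked=[]
Op 12: conn=27 S1=30 S2=37 S3=9 S4=74 blocked=[]

Answer: 27 30 37 9 74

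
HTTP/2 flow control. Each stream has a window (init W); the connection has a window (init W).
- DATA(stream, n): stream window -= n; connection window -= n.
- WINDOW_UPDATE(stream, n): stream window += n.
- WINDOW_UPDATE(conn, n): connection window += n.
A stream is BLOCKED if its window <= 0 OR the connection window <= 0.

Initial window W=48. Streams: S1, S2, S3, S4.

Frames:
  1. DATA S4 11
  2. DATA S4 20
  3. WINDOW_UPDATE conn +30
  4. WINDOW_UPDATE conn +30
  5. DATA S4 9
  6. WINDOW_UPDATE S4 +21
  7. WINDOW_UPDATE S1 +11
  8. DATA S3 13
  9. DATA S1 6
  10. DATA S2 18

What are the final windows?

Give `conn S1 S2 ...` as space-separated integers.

Answer: 31 53 30 35 29

Derivation:
Op 1: conn=37 S1=48 S2=48 S3=48 S4=37 blocked=[]
Op 2: conn=17 S1=48 S2=48 S3=48 S4=17 blocked=[]
Op 3: conn=47 S1=48 S2=48 S3=48 S4=17 blocked=[]
Op 4: conn=77 S1=48 S2=48 S3=48 S4=17 blocked=[]
Op 5: conn=68 S1=48 S2=48 S3=48 S4=8 blocked=[]
Op 6: conn=68 S1=48 S2=48 S3=48 S4=29 blocked=[]
Op 7: conn=68 S1=59 S2=48 S3=48 S4=29 blocked=[]
Op 8: conn=55 S1=59 S2=48 S3=35 S4=29 blocked=[]
Op 9: conn=49 S1=53 S2=48 S3=35 S4=29 blocked=[]
Op 10: conn=31 S1=53 S2=30 S3=35 S4=29 blocked=[]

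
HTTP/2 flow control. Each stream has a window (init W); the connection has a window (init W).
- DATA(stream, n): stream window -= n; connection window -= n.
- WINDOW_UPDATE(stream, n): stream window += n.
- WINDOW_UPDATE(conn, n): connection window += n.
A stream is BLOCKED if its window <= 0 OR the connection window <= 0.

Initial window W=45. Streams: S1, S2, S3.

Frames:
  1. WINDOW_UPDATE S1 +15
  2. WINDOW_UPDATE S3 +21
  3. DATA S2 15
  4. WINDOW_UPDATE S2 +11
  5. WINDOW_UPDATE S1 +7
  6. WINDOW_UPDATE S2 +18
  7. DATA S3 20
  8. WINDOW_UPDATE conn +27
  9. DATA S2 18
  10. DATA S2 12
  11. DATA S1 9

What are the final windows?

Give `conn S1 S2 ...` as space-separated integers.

Answer: -2 58 29 46

Derivation:
Op 1: conn=45 S1=60 S2=45 S3=45 blocked=[]
Op 2: conn=45 S1=60 S2=45 S3=66 blocked=[]
Op 3: conn=30 S1=60 S2=30 S3=66 blocked=[]
Op 4: conn=30 S1=60 S2=41 S3=66 blocked=[]
Op 5: conn=30 S1=67 S2=41 S3=66 blocked=[]
Op 6: conn=30 S1=67 S2=59 S3=66 blocked=[]
Op 7: conn=10 S1=67 S2=59 S3=46 blocked=[]
Op 8: conn=37 S1=67 S2=59 S3=46 blocked=[]
Op 9: conn=19 S1=67 S2=41 S3=46 blocked=[]
Op 10: conn=7 S1=67 S2=29 S3=46 blocked=[]
Op 11: conn=-2 S1=58 S2=29 S3=46 blocked=[1, 2, 3]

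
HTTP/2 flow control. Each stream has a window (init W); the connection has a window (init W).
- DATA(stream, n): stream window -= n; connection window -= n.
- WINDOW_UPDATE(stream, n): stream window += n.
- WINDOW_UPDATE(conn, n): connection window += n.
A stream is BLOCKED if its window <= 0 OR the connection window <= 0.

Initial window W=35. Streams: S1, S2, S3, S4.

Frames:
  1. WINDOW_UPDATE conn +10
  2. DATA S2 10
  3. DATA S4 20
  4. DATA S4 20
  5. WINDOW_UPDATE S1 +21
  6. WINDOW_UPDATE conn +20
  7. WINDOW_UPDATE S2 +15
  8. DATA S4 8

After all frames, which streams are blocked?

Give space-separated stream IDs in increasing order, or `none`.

Answer: S4

Derivation:
Op 1: conn=45 S1=35 S2=35 S3=35 S4=35 blocked=[]
Op 2: conn=35 S1=35 S2=25 S3=35 S4=35 blocked=[]
Op 3: conn=15 S1=35 S2=25 S3=35 S4=15 blocked=[]
Op 4: conn=-5 S1=35 S2=25 S3=35 S4=-5 blocked=[1, 2, 3, 4]
Op 5: conn=-5 S1=56 S2=25 S3=35 S4=-5 blocked=[1, 2, 3, 4]
Op 6: conn=15 S1=56 S2=25 S3=35 S4=-5 blocked=[4]
Op 7: conn=15 S1=56 S2=40 S3=35 S4=-5 blocked=[4]
Op 8: conn=7 S1=56 S2=40 S3=35 S4=-13 blocked=[4]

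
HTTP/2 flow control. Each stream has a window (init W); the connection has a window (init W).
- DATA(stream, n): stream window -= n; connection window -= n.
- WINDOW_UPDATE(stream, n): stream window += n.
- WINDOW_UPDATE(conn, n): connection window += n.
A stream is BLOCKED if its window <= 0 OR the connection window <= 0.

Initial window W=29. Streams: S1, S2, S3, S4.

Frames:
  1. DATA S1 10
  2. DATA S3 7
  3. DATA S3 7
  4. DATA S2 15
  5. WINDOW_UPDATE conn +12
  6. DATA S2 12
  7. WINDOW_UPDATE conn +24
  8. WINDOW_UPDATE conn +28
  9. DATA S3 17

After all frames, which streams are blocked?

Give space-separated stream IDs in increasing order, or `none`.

Op 1: conn=19 S1=19 S2=29 S3=29 S4=29 blocked=[]
Op 2: conn=12 S1=19 S2=29 S3=22 S4=29 blocked=[]
Op 3: conn=5 S1=19 S2=29 S3=15 S4=29 blocked=[]
Op 4: conn=-10 S1=19 S2=14 S3=15 S4=29 blocked=[1, 2, 3, 4]
Op 5: conn=2 S1=19 S2=14 S3=15 S4=29 blocked=[]
Op 6: conn=-10 S1=19 S2=2 S3=15 S4=29 blocked=[1, 2, 3, 4]
Op 7: conn=14 S1=19 S2=2 S3=15 S4=29 blocked=[]
Op 8: conn=42 S1=19 S2=2 S3=15 S4=29 blocked=[]
Op 9: conn=25 S1=19 S2=2 S3=-2 S4=29 blocked=[3]

Answer: S3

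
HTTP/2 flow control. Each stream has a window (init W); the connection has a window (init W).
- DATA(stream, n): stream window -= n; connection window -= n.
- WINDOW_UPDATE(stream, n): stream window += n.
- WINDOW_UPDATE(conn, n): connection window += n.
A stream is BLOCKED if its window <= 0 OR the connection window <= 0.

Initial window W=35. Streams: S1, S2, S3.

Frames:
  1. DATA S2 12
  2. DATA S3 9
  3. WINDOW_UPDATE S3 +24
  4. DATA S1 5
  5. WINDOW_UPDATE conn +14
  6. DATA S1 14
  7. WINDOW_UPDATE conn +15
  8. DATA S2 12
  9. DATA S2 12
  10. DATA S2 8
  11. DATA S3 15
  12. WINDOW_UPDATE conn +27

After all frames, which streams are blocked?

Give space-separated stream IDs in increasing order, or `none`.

Answer: S2

Derivation:
Op 1: conn=23 S1=35 S2=23 S3=35 blocked=[]
Op 2: conn=14 S1=35 S2=23 S3=26 blocked=[]
Op 3: conn=14 S1=35 S2=23 S3=50 blocked=[]
Op 4: conn=9 S1=30 S2=23 S3=50 blocked=[]
Op 5: conn=23 S1=30 S2=23 S3=50 blocked=[]
Op 6: conn=9 S1=16 S2=23 S3=50 blocked=[]
Op 7: conn=24 S1=16 S2=23 S3=50 blocked=[]
Op 8: conn=12 S1=16 S2=11 S3=50 blocked=[]
Op 9: conn=0 S1=16 S2=-1 S3=50 blocked=[1, 2, 3]
Op 10: conn=-8 S1=16 S2=-9 S3=50 blocked=[1, 2, 3]
Op 11: conn=-23 S1=16 S2=-9 S3=35 blocked=[1, 2, 3]
Op 12: conn=4 S1=16 S2=-9 S3=35 blocked=[2]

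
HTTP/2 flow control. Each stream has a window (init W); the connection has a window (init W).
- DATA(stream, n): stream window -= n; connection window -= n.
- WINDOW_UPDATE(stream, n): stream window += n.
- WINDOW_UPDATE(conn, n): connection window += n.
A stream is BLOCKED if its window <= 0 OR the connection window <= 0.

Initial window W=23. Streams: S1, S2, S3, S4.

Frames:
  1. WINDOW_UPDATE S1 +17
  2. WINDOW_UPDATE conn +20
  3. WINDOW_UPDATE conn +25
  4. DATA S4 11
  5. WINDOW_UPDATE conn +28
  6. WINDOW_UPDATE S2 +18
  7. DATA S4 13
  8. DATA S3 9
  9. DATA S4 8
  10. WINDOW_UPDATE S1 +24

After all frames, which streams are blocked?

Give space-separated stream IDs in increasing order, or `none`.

Answer: S4

Derivation:
Op 1: conn=23 S1=40 S2=23 S3=23 S4=23 blocked=[]
Op 2: conn=43 S1=40 S2=23 S3=23 S4=23 blocked=[]
Op 3: conn=68 S1=40 S2=23 S3=23 S4=23 blocked=[]
Op 4: conn=57 S1=40 S2=23 S3=23 S4=12 blocked=[]
Op 5: conn=85 S1=40 S2=23 S3=23 S4=12 blocked=[]
Op 6: conn=85 S1=40 S2=41 S3=23 S4=12 blocked=[]
Op 7: conn=72 S1=40 S2=41 S3=23 S4=-1 blocked=[4]
Op 8: conn=63 S1=40 S2=41 S3=14 S4=-1 blocked=[4]
Op 9: conn=55 S1=40 S2=41 S3=14 S4=-9 blocked=[4]
Op 10: conn=55 S1=64 S2=41 S3=14 S4=-9 blocked=[4]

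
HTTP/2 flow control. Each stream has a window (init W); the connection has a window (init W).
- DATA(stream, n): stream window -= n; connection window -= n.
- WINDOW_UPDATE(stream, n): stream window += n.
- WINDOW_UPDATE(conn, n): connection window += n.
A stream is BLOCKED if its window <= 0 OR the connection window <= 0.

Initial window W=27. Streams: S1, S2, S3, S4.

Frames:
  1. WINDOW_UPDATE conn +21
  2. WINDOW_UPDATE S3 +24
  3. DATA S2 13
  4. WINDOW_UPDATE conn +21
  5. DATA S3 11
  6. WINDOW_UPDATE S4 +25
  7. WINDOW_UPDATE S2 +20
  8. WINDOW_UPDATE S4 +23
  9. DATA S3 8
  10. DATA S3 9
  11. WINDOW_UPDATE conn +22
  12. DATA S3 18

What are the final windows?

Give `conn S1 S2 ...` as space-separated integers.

Op 1: conn=48 S1=27 S2=27 S3=27 S4=27 blocked=[]
Op 2: conn=48 S1=27 S2=27 S3=51 S4=27 blocked=[]
Op 3: conn=35 S1=27 S2=14 S3=51 S4=27 blocked=[]
Op 4: conn=56 S1=27 S2=14 S3=51 S4=27 blocked=[]
Op 5: conn=45 S1=27 S2=14 S3=40 S4=27 blocked=[]
Op 6: conn=45 S1=27 S2=14 S3=40 S4=52 blocked=[]
Op 7: conn=45 S1=27 S2=34 S3=40 S4=52 blocked=[]
Op 8: conn=45 S1=27 S2=34 S3=40 S4=75 blocked=[]
Op 9: conn=37 S1=27 S2=34 S3=32 S4=75 blocked=[]
Op 10: conn=28 S1=27 S2=34 S3=23 S4=75 blocked=[]
Op 11: conn=50 S1=27 S2=34 S3=23 S4=75 blocked=[]
Op 12: conn=32 S1=27 S2=34 S3=5 S4=75 blocked=[]

Answer: 32 27 34 5 75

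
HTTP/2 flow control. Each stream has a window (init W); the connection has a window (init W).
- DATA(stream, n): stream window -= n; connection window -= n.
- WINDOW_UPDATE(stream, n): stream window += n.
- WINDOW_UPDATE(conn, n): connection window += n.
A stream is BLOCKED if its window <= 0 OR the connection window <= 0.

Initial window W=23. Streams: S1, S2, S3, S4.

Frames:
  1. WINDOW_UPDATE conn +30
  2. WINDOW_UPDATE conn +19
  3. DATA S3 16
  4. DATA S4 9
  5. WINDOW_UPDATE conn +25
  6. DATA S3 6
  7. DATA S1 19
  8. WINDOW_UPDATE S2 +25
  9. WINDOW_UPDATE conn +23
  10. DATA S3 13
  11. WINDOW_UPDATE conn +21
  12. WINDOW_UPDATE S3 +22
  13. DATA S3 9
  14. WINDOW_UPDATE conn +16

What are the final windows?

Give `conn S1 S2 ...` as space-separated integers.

Answer: 85 4 48 1 14

Derivation:
Op 1: conn=53 S1=23 S2=23 S3=23 S4=23 blocked=[]
Op 2: conn=72 S1=23 S2=23 S3=23 S4=23 blocked=[]
Op 3: conn=56 S1=23 S2=23 S3=7 S4=23 blocked=[]
Op 4: conn=47 S1=23 S2=23 S3=7 S4=14 blocked=[]
Op 5: conn=72 S1=23 S2=23 S3=7 S4=14 blocked=[]
Op 6: conn=66 S1=23 S2=23 S3=1 S4=14 blocked=[]
Op 7: conn=47 S1=4 S2=23 S3=1 S4=14 blocked=[]
Op 8: conn=47 S1=4 S2=48 S3=1 S4=14 blocked=[]
Op 9: conn=70 S1=4 S2=48 S3=1 S4=14 blocked=[]
Op 10: conn=57 S1=4 S2=48 S3=-12 S4=14 blocked=[3]
Op 11: conn=78 S1=4 S2=48 S3=-12 S4=14 blocked=[3]
Op 12: conn=78 S1=4 S2=48 S3=10 S4=14 blocked=[]
Op 13: conn=69 S1=4 S2=48 S3=1 S4=14 blocked=[]
Op 14: conn=85 S1=4 S2=48 S3=1 S4=14 blocked=[]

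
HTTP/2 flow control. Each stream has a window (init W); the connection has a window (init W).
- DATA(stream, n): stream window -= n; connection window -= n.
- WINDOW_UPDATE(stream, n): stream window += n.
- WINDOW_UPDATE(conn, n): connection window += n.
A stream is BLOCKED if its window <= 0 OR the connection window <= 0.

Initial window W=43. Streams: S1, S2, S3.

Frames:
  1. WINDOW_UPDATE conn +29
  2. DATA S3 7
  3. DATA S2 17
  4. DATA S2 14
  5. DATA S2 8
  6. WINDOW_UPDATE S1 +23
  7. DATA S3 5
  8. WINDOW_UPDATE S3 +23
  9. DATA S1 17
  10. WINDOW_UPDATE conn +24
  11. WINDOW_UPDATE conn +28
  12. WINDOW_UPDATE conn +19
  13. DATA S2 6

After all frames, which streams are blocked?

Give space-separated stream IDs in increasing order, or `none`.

Op 1: conn=72 S1=43 S2=43 S3=43 blocked=[]
Op 2: conn=65 S1=43 S2=43 S3=36 blocked=[]
Op 3: conn=48 S1=43 S2=26 S3=36 blocked=[]
Op 4: conn=34 S1=43 S2=12 S3=36 blocked=[]
Op 5: conn=26 S1=43 S2=4 S3=36 blocked=[]
Op 6: conn=26 S1=66 S2=4 S3=36 blocked=[]
Op 7: conn=21 S1=66 S2=4 S3=31 blocked=[]
Op 8: conn=21 S1=66 S2=4 S3=54 blocked=[]
Op 9: conn=4 S1=49 S2=4 S3=54 blocked=[]
Op 10: conn=28 S1=49 S2=4 S3=54 blocked=[]
Op 11: conn=56 S1=49 S2=4 S3=54 blocked=[]
Op 12: conn=75 S1=49 S2=4 S3=54 blocked=[]
Op 13: conn=69 S1=49 S2=-2 S3=54 blocked=[2]

Answer: S2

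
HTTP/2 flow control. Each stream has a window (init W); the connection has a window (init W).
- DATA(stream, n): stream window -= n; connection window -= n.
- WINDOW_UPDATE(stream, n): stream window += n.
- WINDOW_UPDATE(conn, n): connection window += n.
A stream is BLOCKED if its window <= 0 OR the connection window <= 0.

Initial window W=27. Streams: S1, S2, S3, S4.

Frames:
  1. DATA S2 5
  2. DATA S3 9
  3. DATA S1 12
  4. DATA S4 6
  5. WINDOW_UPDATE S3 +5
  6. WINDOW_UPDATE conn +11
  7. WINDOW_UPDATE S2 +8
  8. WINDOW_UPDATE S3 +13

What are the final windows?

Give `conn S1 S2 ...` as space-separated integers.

Answer: 6 15 30 36 21

Derivation:
Op 1: conn=22 S1=27 S2=22 S3=27 S4=27 blocked=[]
Op 2: conn=13 S1=27 S2=22 S3=18 S4=27 blocked=[]
Op 3: conn=1 S1=15 S2=22 S3=18 S4=27 blocked=[]
Op 4: conn=-5 S1=15 S2=22 S3=18 S4=21 blocked=[1, 2, 3, 4]
Op 5: conn=-5 S1=15 S2=22 S3=23 S4=21 blocked=[1, 2, 3, 4]
Op 6: conn=6 S1=15 S2=22 S3=23 S4=21 blocked=[]
Op 7: conn=6 S1=15 S2=30 S3=23 S4=21 blocked=[]
Op 8: conn=6 S1=15 S2=30 S3=36 S4=21 blocked=[]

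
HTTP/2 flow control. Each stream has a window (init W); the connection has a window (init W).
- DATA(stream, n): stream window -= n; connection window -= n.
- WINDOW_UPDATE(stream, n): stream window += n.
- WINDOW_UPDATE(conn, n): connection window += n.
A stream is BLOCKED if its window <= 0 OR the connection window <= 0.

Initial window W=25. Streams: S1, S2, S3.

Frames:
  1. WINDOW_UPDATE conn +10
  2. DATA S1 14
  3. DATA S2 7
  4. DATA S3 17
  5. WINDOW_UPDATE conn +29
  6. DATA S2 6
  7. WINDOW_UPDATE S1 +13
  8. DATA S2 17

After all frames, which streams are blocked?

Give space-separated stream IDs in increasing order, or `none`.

Op 1: conn=35 S1=25 S2=25 S3=25 blocked=[]
Op 2: conn=21 S1=11 S2=25 S3=25 blocked=[]
Op 3: conn=14 S1=11 S2=18 S3=25 blocked=[]
Op 4: conn=-3 S1=11 S2=18 S3=8 blocked=[1, 2, 3]
Op 5: conn=26 S1=11 S2=18 S3=8 blocked=[]
Op 6: conn=20 S1=11 S2=12 S3=8 blocked=[]
Op 7: conn=20 S1=24 S2=12 S3=8 blocked=[]
Op 8: conn=3 S1=24 S2=-5 S3=8 blocked=[2]

Answer: S2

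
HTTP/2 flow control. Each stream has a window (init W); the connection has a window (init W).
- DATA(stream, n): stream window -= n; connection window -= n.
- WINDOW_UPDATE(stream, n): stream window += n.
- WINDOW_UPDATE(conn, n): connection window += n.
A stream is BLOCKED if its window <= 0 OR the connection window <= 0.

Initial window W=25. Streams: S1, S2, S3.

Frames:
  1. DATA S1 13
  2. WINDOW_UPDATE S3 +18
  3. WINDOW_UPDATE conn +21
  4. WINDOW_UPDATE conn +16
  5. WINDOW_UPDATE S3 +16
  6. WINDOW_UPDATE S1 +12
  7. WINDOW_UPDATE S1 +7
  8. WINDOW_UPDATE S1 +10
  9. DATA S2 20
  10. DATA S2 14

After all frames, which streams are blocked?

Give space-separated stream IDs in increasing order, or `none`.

Answer: S2

Derivation:
Op 1: conn=12 S1=12 S2=25 S3=25 blocked=[]
Op 2: conn=12 S1=12 S2=25 S3=43 blocked=[]
Op 3: conn=33 S1=12 S2=25 S3=43 blocked=[]
Op 4: conn=49 S1=12 S2=25 S3=43 blocked=[]
Op 5: conn=49 S1=12 S2=25 S3=59 blocked=[]
Op 6: conn=49 S1=24 S2=25 S3=59 blocked=[]
Op 7: conn=49 S1=31 S2=25 S3=59 blocked=[]
Op 8: conn=49 S1=41 S2=25 S3=59 blocked=[]
Op 9: conn=29 S1=41 S2=5 S3=59 blocked=[]
Op 10: conn=15 S1=41 S2=-9 S3=59 blocked=[2]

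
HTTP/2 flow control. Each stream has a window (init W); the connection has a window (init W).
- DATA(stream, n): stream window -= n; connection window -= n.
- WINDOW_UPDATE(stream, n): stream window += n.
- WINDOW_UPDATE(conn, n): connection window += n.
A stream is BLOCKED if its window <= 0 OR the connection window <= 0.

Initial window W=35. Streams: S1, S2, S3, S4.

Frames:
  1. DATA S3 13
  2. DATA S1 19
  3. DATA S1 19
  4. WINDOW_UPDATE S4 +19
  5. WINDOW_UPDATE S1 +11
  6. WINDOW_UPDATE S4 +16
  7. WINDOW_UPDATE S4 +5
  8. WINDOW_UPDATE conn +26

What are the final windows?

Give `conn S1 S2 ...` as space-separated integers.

Op 1: conn=22 S1=35 S2=35 S3=22 S4=35 blocked=[]
Op 2: conn=3 S1=16 S2=35 S3=22 S4=35 blocked=[]
Op 3: conn=-16 S1=-3 S2=35 S3=22 S4=35 blocked=[1, 2, 3, 4]
Op 4: conn=-16 S1=-3 S2=35 S3=22 S4=54 blocked=[1, 2, 3, 4]
Op 5: conn=-16 S1=8 S2=35 S3=22 S4=54 blocked=[1, 2, 3, 4]
Op 6: conn=-16 S1=8 S2=35 S3=22 S4=70 blocked=[1, 2, 3, 4]
Op 7: conn=-16 S1=8 S2=35 S3=22 S4=75 blocked=[1, 2, 3, 4]
Op 8: conn=10 S1=8 S2=35 S3=22 S4=75 blocked=[]

Answer: 10 8 35 22 75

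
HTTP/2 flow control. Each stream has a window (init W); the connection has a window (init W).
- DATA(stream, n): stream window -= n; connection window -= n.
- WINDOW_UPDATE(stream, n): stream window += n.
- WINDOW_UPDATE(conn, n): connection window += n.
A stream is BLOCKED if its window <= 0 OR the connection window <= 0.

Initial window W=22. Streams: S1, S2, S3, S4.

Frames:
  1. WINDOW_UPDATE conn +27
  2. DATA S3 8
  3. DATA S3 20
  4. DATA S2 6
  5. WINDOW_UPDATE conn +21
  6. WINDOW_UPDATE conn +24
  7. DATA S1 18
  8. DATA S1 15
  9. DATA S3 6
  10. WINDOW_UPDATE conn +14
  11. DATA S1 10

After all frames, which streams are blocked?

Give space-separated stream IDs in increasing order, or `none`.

Answer: S1 S3

Derivation:
Op 1: conn=49 S1=22 S2=22 S3=22 S4=22 blocked=[]
Op 2: conn=41 S1=22 S2=22 S3=14 S4=22 blocked=[]
Op 3: conn=21 S1=22 S2=22 S3=-6 S4=22 blocked=[3]
Op 4: conn=15 S1=22 S2=16 S3=-6 S4=22 blocked=[3]
Op 5: conn=36 S1=22 S2=16 S3=-6 S4=22 blocked=[3]
Op 6: conn=60 S1=22 S2=16 S3=-6 S4=22 blocked=[3]
Op 7: conn=42 S1=4 S2=16 S3=-6 S4=22 blocked=[3]
Op 8: conn=27 S1=-11 S2=16 S3=-6 S4=22 blocked=[1, 3]
Op 9: conn=21 S1=-11 S2=16 S3=-12 S4=22 blocked=[1, 3]
Op 10: conn=35 S1=-11 S2=16 S3=-12 S4=22 blocked=[1, 3]
Op 11: conn=25 S1=-21 S2=16 S3=-12 S4=22 blocked=[1, 3]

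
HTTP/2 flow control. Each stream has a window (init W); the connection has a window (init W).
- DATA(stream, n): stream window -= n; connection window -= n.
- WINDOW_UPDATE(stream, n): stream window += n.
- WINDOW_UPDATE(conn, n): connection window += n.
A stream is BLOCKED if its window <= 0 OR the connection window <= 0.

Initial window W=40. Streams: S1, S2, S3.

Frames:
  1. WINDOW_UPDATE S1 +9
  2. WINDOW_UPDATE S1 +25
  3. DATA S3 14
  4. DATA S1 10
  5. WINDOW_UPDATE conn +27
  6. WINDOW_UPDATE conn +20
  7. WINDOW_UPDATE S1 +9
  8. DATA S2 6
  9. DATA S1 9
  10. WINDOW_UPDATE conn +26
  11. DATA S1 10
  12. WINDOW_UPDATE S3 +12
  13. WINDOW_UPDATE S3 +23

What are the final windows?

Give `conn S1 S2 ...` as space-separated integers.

Answer: 64 54 34 61

Derivation:
Op 1: conn=40 S1=49 S2=40 S3=40 blocked=[]
Op 2: conn=40 S1=74 S2=40 S3=40 blocked=[]
Op 3: conn=26 S1=74 S2=40 S3=26 blocked=[]
Op 4: conn=16 S1=64 S2=40 S3=26 blocked=[]
Op 5: conn=43 S1=64 S2=40 S3=26 blocked=[]
Op 6: conn=63 S1=64 S2=40 S3=26 blocked=[]
Op 7: conn=63 S1=73 S2=40 S3=26 blocked=[]
Op 8: conn=57 S1=73 S2=34 S3=26 blocked=[]
Op 9: conn=48 S1=64 S2=34 S3=26 blocked=[]
Op 10: conn=74 S1=64 S2=34 S3=26 blocked=[]
Op 11: conn=64 S1=54 S2=34 S3=26 blocked=[]
Op 12: conn=64 S1=54 S2=34 S3=38 blocked=[]
Op 13: conn=64 S1=54 S2=34 S3=61 blocked=[]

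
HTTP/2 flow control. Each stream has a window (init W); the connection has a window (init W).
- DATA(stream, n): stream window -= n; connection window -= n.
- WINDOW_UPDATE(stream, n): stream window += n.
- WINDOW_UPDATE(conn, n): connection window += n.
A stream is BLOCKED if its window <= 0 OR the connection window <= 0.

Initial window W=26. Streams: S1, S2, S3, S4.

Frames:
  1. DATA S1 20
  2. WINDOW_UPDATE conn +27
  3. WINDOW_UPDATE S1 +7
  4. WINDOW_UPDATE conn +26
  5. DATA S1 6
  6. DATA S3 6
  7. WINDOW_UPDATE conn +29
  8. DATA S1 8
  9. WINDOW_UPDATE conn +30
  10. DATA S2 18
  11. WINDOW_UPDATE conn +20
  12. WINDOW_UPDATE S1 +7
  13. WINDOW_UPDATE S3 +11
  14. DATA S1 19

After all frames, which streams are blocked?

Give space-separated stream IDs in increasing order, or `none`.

Op 1: conn=6 S1=6 S2=26 S3=26 S4=26 blocked=[]
Op 2: conn=33 S1=6 S2=26 S3=26 S4=26 blocked=[]
Op 3: conn=33 S1=13 S2=26 S3=26 S4=26 blocked=[]
Op 4: conn=59 S1=13 S2=26 S3=26 S4=26 blocked=[]
Op 5: conn=53 S1=7 S2=26 S3=26 S4=26 blocked=[]
Op 6: conn=47 S1=7 S2=26 S3=20 S4=26 blocked=[]
Op 7: conn=76 S1=7 S2=26 S3=20 S4=26 blocked=[]
Op 8: conn=68 S1=-1 S2=26 S3=20 S4=26 blocked=[1]
Op 9: conn=98 S1=-1 S2=26 S3=20 S4=26 blocked=[1]
Op 10: conn=80 S1=-1 S2=8 S3=20 S4=26 blocked=[1]
Op 11: conn=100 S1=-1 S2=8 S3=20 S4=26 blocked=[1]
Op 12: conn=100 S1=6 S2=8 S3=20 S4=26 blocked=[]
Op 13: conn=100 S1=6 S2=8 S3=31 S4=26 blocked=[]
Op 14: conn=81 S1=-13 S2=8 S3=31 S4=26 blocked=[1]

Answer: S1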